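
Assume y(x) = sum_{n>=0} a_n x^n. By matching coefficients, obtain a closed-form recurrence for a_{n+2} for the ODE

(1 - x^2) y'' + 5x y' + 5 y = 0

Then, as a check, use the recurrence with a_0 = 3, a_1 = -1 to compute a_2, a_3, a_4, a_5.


Substitute y = sum_n a_n x^n.
(1 - 1 x^2) y'' contributes (n+2)(n+1) a_{n+2} - n(n-1) a_n at x^n.
5 x y'(x) contributes 5 n a_n at x^n.
5 y(x) contributes 5 a_n at x^n.
Matching x^n: (n+2)(n+1) a_{n+2} + (-n(n-1) + 5 n + 5) a_n = 0.
Thus a_{n+2} = (n(n-1) - 5 n - 5) / ((n+1)(n+2)) * a_n.

Check with a_0 = 3, a_1 = -1 (apply the recurrence for n = 0, 1, 2, 3): a_0 = 3, a_1 = -1, a_2 = -15/2, a_3 = 5/3, a_4 = 65/8, a_5 = -7/6.

a_(n+2) = (n(n-1) - 5 n - 5) / ((n+1)(n+2)) * a_n; check: a_0 = 3, a_1 = -1, a_2 = -15/2, a_3 = 5/3, a_4 = 65/8, a_5 = -7/6


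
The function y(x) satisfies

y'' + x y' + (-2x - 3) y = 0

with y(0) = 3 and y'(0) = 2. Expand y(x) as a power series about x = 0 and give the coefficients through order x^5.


Ansatz: y(x) = sum_{n>=0} a_n x^n, so y'(x) = sum_{n>=1} n a_n x^(n-1) and y''(x) = sum_{n>=2} n(n-1) a_n x^(n-2).
Substitute into P(x) y'' + Q(x) y' + R(x) y = 0 with P(x) = 1, Q(x) = x, R(x) = -2x - 3, and match powers of x.
Initial conditions: a_0 = 3, a_1 = 2.
Setting the coefficient of each power of x to zero and solving order by order (substituting the coefficients already found):
  x^0: 2 a_2 - 3 a_0 = 0  ->  2 a_2 = 3 a_0 = 9  ->  a_2 = 9/2
  x^1: 6 a_3 - 2 a_1 - 2 a_0 = 0  ->  6 a_3 = 2 a_1 + 2 a_0 = 10  ->  a_3 = 5/3
  x^2: 12 a_4 - a_2 - 2 a_1 = 0  ->  12 a_4 = a_2 + 2 a_1 = 17/2  ->  a_4 = 17/24
  x^3: 20 a_5 - 2 a_2 = 0  ->  20 a_5 = 2 a_2 = 9  ->  a_5 = 9/20
Truncated series: y(x) = 3 + 2 x + (9/2) x^2 + (5/3) x^3 + (17/24) x^4 + (9/20) x^5 + O(x^6).

a_0 = 3; a_1 = 2; a_2 = 9/2; a_3 = 5/3; a_4 = 17/24; a_5 = 9/20


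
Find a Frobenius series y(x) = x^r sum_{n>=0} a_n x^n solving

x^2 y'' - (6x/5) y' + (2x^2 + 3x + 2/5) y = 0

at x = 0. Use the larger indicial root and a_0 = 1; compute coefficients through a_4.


Write in Frobenius form y'' + (p(x)/x) y' + (q(x)/x^2) y = 0:
  p(x) = -6/5,  q(x) = 2x^2 + 3x + 2/5.
Indicial equation: r(r-1) + (-6/5) r + (2/5) = 0 -> roots r_1 = 2, r_2 = 1/5.
Take r = r_1 = 2. Let y(x) = x^r sum_{n>=0} a_n x^n with a_0 = 1.
Substitute y = x^r sum a_n x^n and match x^{r+n}. The recurrence is
  D(n) a_n + 3 a_{n-1} + 2 a_{n-2} = 0,  where D(n) = (r+n)(r+n-1) + (-6/5)(r+n) + (2/5).
  a_n = [-3 a_{n-1} - 2 a_{n-2}] / D(n).
Since the indicial polynomial factors as (r - r_1)(r - r_2), D(n) = (r_1 + n - r_1)(r_1 + n - r_2) = n(n + 9/5).
Evaluating step by step (a_0 = 1):
  n = 1: D(1) = 1(1 + 9/5) = 14/5; numerator = -3(1) = -3; a_1 = (-3)/(14/5) = -15/14
  n = 2: D(2) = 2(2 + 9/5) = 38/5; numerator = -3(-15/14) - 2(1) = 17/14; a_2 = (17/14)/(38/5) = 85/532
  n = 3: D(3) = 3(3 + 9/5) = 72/5; numerator = -3(85/532) - 2(-15/14) = 885/532; a_3 = (885/532)/(72/5) = 1475/12768
  n = 4: D(4) = 4(4 + 9/5) = 116/5; numerator = -3(1475/12768) - 2(85/532) = -405/608; a_4 = (-405/608)/(116/5) = -2025/70528

r = 2; a_0 = 1; a_1 = -15/14; a_2 = 85/532; a_3 = 1475/12768; a_4 = -2025/70528


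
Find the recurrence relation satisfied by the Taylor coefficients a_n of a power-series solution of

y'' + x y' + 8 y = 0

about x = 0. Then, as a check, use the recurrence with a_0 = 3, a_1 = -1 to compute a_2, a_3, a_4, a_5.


Substitute y = sum_n a_n x^n.
y''(x) has coefficient (n+2)(n+1) a_{n+2} at x^n;
x y'(x) has coefficient n a_n at x^n (shift);
8 y(x) has coefficient 8 a_n at x^n.
Matching x^n: (n+2)(n+1) a_{n+2} + (n + 8) a_n = 0.
Thus a_{n+2} = (-n - 8) / ((n+1)(n+2)) * a_n.

Check with a_0 = 3, a_1 = -1 (apply the recurrence for n = 0, 1, 2, 3): a_0 = 3, a_1 = -1, a_2 = -12, a_3 = 3/2, a_4 = 10, a_5 = -33/40.

a_(n+2) = (-n - 8) / ((n+1)(n+2)) * a_n; check: a_0 = 3, a_1 = -1, a_2 = -12, a_3 = 3/2, a_4 = 10, a_5 = -33/40


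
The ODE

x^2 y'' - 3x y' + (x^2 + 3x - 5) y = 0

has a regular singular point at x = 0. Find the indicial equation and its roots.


Divide by x^2 to reach normal form y'' + P_1(x) y' + P_2(x) y = 0 with P_1(x) = -3/x and P_2(x) = 1 + 3/x - 5/x^2.
x = 0 is a singular point because the y'-coefficient -3/x has a pole at x = 0 and the y-coefficient 1 + 3/x - 5/x^2 has a pole at x = 0.
It is a regular singular point because x P_1(x) = p(x) = -3 and x^2 P_2(x) = q(x) = x^2 + 3x - 5 are polynomials, hence analytic at x = 0.
p(0) = -3,  q(0) = -5.
Indicial equation: r(r-1) + p(0) r + q(0) = 0, i.e. r^2 + (p(0) - 1) r + q(0) = 0, i.e. r^2 - 4 r - 5 = 0.
Discriminant: (-4)^2 - 4(-5) = 36, so r = (4 ± 6)/2.
Solving: r_1 = 5, r_2 = -1.

indicial: r^2 - 4 r - 5 = 0; roots r_1 = 5, r_2 = -1


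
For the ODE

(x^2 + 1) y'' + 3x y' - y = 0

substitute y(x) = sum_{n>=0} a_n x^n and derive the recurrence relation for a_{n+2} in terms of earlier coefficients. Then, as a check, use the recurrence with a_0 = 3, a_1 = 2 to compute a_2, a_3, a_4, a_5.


Substitute y = sum_n a_n x^n.
(1 + 1 x^2) y'' contributes (n+2)(n+1) a_{n+2} + n(n-1) a_n at x^n.
3 x y'(x) contributes 3 n a_n at x^n.
-y(x) contributes -1 a_n at x^n.
Matching x^n: (n+2)(n+1) a_{n+2} + (n(n-1) + 3 n - 1) a_n = 0.
Thus a_{n+2} = (-n(n-1) - 3 n + 1) / ((n+1)(n+2)) * a_n.

Check with a_0 = 3, a_1 = 2 (apply the recurrence for n = 0, 1, 2, 3): a_0 = 3, a_1 = 2, a_2 = 3/2, a_3 = -2/3, a_4 = -7/8, a_5 = 7/15.

a_(n+2) = (-n(n-1) - 3 n + 1) / ((n+1)(n+2)) * a_n; check: a_0 = 3, a_1 = 2, a_2 = 3/2, a_3 = -2/3, a_4 = -7/8, a_5 = 7/15


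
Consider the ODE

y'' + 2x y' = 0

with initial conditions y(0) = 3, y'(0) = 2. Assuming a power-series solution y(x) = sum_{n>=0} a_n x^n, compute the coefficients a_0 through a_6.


Ansatz: y(x) = sum_{n>=0} a_n x^n, so y'(x) = sum_{n>=1} n a_n x^(n-1) and y''(x) = sum_{n>=2} n(n-1) a_n x^(n-2).
Substitute into P(x) y'' + Q(x) y' + R(x) y = 0 with P(x) = 1, Q(x) = 2x, R(x) = 0, and match powers of x.
Initial conditions: a_0 = 3, a_1 = 2.
Setting the coefficient of each power of x to zero and solving order by order (substituting the coefficients already found):
  x^0: 2 a_2 = 0  ->  a_2 = 0
  x^1: 6 a_3 + 2 a_1 = 0  ->  6 a_3 = -2 a_1 = -4  ->  a_3 = -2/3
  x^2: 12 a_4 + 4 a_2 = 0  ->  12 a_4 = -4 a_2 = 0  ->  a_4 = 0
  x^3: 20 a_5 + 6 a_3 = 0  ->  20 a_5 = -6 a_3 = 4  ->  a_5 = 1/5
  x^4: 30 a_6 + 8 a_4 = 0  ->  30 a_6 = -8 a_4 = 0  ->  a_6 = 0
Truncated series: y(x) = 3 + 2 x - (2/3) x^3 + (1/5) x^5 + O(x^7).

a_0 = 3; a_1 = 2; a_2 = 0; a_3 = -2/3; a_4 = 0; a_5 = 1/5; a_6 = 0


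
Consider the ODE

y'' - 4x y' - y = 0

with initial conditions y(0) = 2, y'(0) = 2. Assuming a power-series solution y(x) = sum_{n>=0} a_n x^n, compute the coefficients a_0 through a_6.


Ansatz: y(x) = sum_{n>=0} a_n x^n, so y'(x) = sum_{n>=1} n a_n x^(n-1) and y''(x) = sum_{n>=2} n(n-1) a_n x^(n-2).
Substitute into P(x) y'' + Q(x) y' + R(x) y = 0 with P(x) = 1, Q(x) = -4x, R(x) = -1, and match powers of x.
Initial conditions: a_0 = 2, a_1 = 2.
Setting the coefficient of each power of x to zero and solving order by order (substituting the coefficients already found):
  x^0: 2 a_2 - a_0 = 0  ->  2 a_2 = a_0 = 2  ->  a_2 = 1
  x^1: 6 a_3 - 5 a_1 = 0  ->  6 a_3 = 5 a_1 = 10  ->  a_3 = 5/3
  x^2: 12 a_4 - 9 a_2 = 0  ->  12 a_4 = 9 a_2 = 9  ->  a_4 = 3/4
  x^3: 20 a_5 - 13 a_3 = 0  ->  20 a_5 = 13 a_3 = 65/3  ->  a_5 = 13/12
  x^4: 30 a_6 - 17 a_4 = 0  ->  30 a_6 = 17 a_4 = 51/4  ->  a_6 = 17/40
Truncated series: y(x) = 2 + 2 x + x^2 + (5/3) x^3 + (3/4) x^4 + (13/12) x^5 + (17/40) x^6 + O(x^7).

a_0 = 2; a_1 = 2; a_2 = 1; a_3 = 5/3; a_4 = 3/4; a_5 = 13/12; a_6 = 17/40


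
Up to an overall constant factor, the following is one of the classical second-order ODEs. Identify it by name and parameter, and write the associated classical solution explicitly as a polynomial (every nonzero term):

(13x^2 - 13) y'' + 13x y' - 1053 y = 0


All three coefficients share the factor -13; dividing through by -13 gives  (1 - x^2) y'' - x y' + 81 y = 0.
This matches the Chebyshev equation (1 - x^2) y'' - x y' + n^2 y = 0 (note the -x y' term, not -2x y') with n^2 = 81, so n = 9; the polynomial solution is T_9(x).
With y = sum_k a_k x^k, matching x^k gives (k+2)(k+1) a_{k+2} = (k^2 - n^2) a_k = (k - 9)(k + 9) a_k. The right side vanishes at k = 9, so the series with the parity of 9 terminates at degree 9.
Standard normalization: leading coefficient of T_n is 2^(n-1), so a_9 = 2^8 = 256. Work downward with a_k = (k+1)(k+2) a_{k+2} / ((k - 9)(k + 9)):
  a_7 = (8)(9)(256) / ((7 - 9)(7 + 9)) = 18432/(-32) = -576
  a_5 = (6)(7)(-576) / ((5 - 9)(5 + 9)) = -24192/(-56) = 432
  a_3 = (4)(5)(432) / ((3 - 9)(3 + 9)) = 8640/(-72) = -120
  a_1 = (2)(3)(-120) / ((1 - 9)(1 + 9)) = -720/(-80) = 9
Hence T_9(x) = 256 x^9 - 576 x^7 + 432 x^5 - 120 x^3 + 9 x.

T_9(x); series = 256 x^9 - 576 x^7 + 432 x^5 - 120 x^3 + 9 x


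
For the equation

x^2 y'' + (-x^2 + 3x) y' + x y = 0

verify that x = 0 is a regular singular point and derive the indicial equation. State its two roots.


Divide by x^2 to reach normal form y'' + P_1(x) y' + P_2(x) y = 0 with P_1(x) = -1 + 3/x and P_2(x) = 1/x.
x = 0 is a singular point because the y'-coefficient -1 + 3/x has a pole at x = 0 and the y-coefficient 1/x has a pole at x = 0.
It is a regular singular point because x P_1(x) = p(x) = 3 - x and x^2 P_2(x) = q(x) = x are polynomials, hence analytic at x = 0.
p(0) = 3,  q(0) = 0.
Indicial equation: r(r-1) + p(0) r + q(0) = 0, i.e. r^2 + (p(0) - 1) r + q(0) = 0, i.e. r^2 + 2 r = 0.
Discriminant: (2)^2 - 4(0) = 4, so r = (-2 ± 2)/2.
Solving: r_1 = 0, r_2 = -2.

indicial: r^2 + 2 r = 0; roots r_1 = 0, r_2 = -2


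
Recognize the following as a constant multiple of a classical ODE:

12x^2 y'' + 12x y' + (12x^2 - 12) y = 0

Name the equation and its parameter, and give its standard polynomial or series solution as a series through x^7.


All three coefficients share the factor 12; dividing through by 12 gives  x^2 y'' + x y' + (x^2 - 1) y = 0.
This matches the Bessel equation x^2 y'' + x y' + (x^2 - nu^2) y = 0 with nu^2 = 1, so nu = 1; the solution bounded at x = 0 is J_1(x).
Frobenius at x = 0: indicial roots ±nu; for r = nu the recurrence k(k + 2nu) c_k = -c_{k-2} gives the standard series J_nu(x) = sum_{k>=0} (-1)^k / (k! (k+nu)!) (x/2)^(2k+nu). Evaluate the first 4 terms:
  k = 0: (-1)^0 / (0! * 1! * 2^1) x^1 = 1/(1*1*2) x^1 = (1/2) x^1
  k = 1: (-1)^1 / (1! * 2! * 2^3) x^3 = -1/(1*2*8) x^3 = (-1/16) x^3
  k = 2: (-1)^2 / (2! * 3! * 2^5) x^5 = 1/(2*6*32) x^5 = (1/384) x^5
  k = 3: (-1)^3 / (3! * 4! * 2^7) x^7 = -1/(6*24*128) x^7 = (-1/18432) x^7
Hence J_1(x) = -x^7/18432 + x^5/384 - x^3/16 + x/2 + ....

J_1(x); series = -x^7/18432 + x^5/384 - x^3/16 + x/2


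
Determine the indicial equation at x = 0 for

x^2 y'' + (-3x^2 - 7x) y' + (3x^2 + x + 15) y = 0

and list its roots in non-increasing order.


Divide by x^2 to reach normal form y'' + P_1(x) y' + P_2(x) y = 0 with P_1(x) = -3 - 7/x and P_2(x) = 3 + 1/x + 15/x^2.
x = 0 is a singular point because the y'-coefficient -3 - 7/x has a pole at x = 0 and the y-coefficient 3 + 1/x + 15/x^2 has a pole at x = 0.
It is a regular singular point because x P_1(x) = p(x) = -3x - 7 and x^2 P_2(x) = q(x) = 3x^2 + x + 15 are polynomials, hence analytic at x = 0.
p(0) = -7,  q(0) = 15.
Indicial equation: r(r-1) + p(0) r + q(0) = 0, i.e. r^2 + (p(0) - 1) r + q(0) = 0, i.e. r^2 - 8 r + 15 = 0.
Discriminant: (-8)^2 - 4(15) = 4, so r = (8 ± 2)/2.
Solving: r_1 = 5, r_2 = 3.

indicial: r^2 - 8 r + 15 = 0; roots r_1 = 5, r_2 = 3


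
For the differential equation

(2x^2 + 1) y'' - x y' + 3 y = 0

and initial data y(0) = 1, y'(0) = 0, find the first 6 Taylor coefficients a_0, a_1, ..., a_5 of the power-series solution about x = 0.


Ansatz: y(x) = sum_{n>=0} a_n x^n, so y'(x) = sum_{n>=1} n a_n x^(n-1) and y''(x) = sum_{n>=2} n(n-1) a_n x^(n-2).
Substitute into P(x) y'' + Q(x) y' + R(x) y = 0 with P(x) = 2x^2 + 1, Q(x) = -x, R(x) = 3, and match powers of x.
Initial conditions: a_0 = 1, a_1 = 0.
Setting the coefficient of each power of x to zero and solving order by order (substituting the coefficients already found):
  x^0: 2 a_2 + 3 a_0 = 0  ->  2 a_2 = -3 a_0 = -3  ->  a_2 = -3/2
  x^1: 6 a_3 + 2 a_1 = 0  ->  6 a_3 = -2 a_1 = 0  ->  a_3 = 0
  x^2: 12 a_4 + 5 a_2 = 0  ->  12 a_4 = -5 a_2 = 15/2  ->  a_4 = 5/8
  x^3: 20 a_5 + 12 a_3 = 0  ->  20 a_5 = -12 a_3 = 0  ->  a_5 = 0
Truncated series: y(x) = 1 - (3/2) x^2 + (5/8) x^4 + O(x^6).

a_0 = 1; a_1 = 0; a_2 = -3/2; a_3 = 0; a_4 = 5/8; a_5 = 0


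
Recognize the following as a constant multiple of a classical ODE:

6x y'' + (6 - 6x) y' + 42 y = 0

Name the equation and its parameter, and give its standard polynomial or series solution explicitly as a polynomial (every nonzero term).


All three coefficients share the factor 6; dividing through by 6 gives  x y'' + (1 - x) y' + 7 y = 0.
This matches the Laguerre equation x y'' + (1 - x) y' + n y = 0 with n = 7; the polynomial solution is L_7(x).
With y = sum_k a_k x^k, matching x^k gives (k+1)k a_{k+1} + (k+1) a_{k+1} - k a_k + n a_k = 0, i.e. (k+1)^2 a_{k+1} = (k - n) a_k = (k - 7) a_k. The right side vanishes at k = 7, so the series terminates at degree 7.
Standard normalization L_n(0) = 1 gives a_0 = 1. Work upward with a_{k+1} = (k - 7) a_k / (k+1)^2:
  a_1 = (0 - 7)(1) / 1^2 = -7/1 = -7
  a_2 = (1 - 7)(-7) / 2^2 = 42/4 = 21/2
  a_3 = (2 - 7)(21/2) / 3^2 = (-105/2)/9 = -35/6
  a_4 = (3 - 7)(-35/6) / 4^2 = (70/3)/16 = 35/24
  a_5 = (4 - 7)(35/24) / 5^2 = (-35/8)/25 = -7/40
  a_6 = (5 - 7)(-7/40) / 6^2 = (7/20)/36 = 7/720
  a_7 = (6 - 7)(7/720) / 7^2 = (-7/720)/49 = -1/5040
Hence L_7(x) = -x^7/5040 + 7 x^6/720 - 7 x^5/40 + 35 x^4/24 - 35 x^3/6 + 21 x^2/2 - 7 x + 1.

L_7(x); series = -x^7/5040 + 7 x^6/720 - 7 x^5/40 + 35 x^4/24 - 35 x^3/6 + 21 x^2/2 - 7 x + 1


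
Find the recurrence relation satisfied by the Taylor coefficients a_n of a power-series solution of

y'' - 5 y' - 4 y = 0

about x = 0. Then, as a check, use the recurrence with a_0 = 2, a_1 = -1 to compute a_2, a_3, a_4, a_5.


Substitute y = sum_n a_n x^n.
y''(x) has coefficient (n+2)(n+1) a_{n+2} at x^n;
-5 y'(x) has coefficient -5 (n+1) a_{n+1} at x^n;
-4 y(x) has coefficient -4 a_n at x^n.
Matching x^n: (n+2)(n+1) a_{n+2} - 5 (n+1) a_{n+1} - 4 a_n = 0.
Thus a_{n+2} = [5 (n+1) a_{n+1} + 4 a_n] / ((n+1)(n+2)).

Check with a_0 = 2, a_1 = -1 (apply the recurrence for n = 0, 1, 2, 3): a_0 = 2, a_1 = -1, a_2 = 3/2, a_3 = 11/6, a_4 = 67/24, a_5 = 379/120.

a_(n+2) = [5 (n+1) a_(n+1) + 4 a_n] / ((n+1)(n+2)); check: a_0 = 2, a_1 = -1, a_2 = 3/2, a_3 = 11/6, a_4 = 67/24, a_5 = 379/120


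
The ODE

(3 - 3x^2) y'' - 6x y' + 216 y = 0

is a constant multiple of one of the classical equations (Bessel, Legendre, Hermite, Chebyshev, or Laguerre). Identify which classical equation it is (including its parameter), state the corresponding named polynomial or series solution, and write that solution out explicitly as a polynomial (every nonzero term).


All three coefficients share the factor 3; dividing through by 3 gives  (1 - x^2) y'' - 2x y' + 72 y = 0.
This matches the Legendre equation (1 - x^2) y'' - 2x y' + n(n+1) y = 0 (note the -2x y' term) with n(n+1) = 72, so n = 8; the polynomial solution is P_8(x).
With y = sum_k a_k x^k, matching x^k gives (k+2)(k+1) a_{k+2} = [k(k+1) - n(n+1)] a_k = (k - 8)(k + 9) a_k. The right side vanishes at k = 8, so the series with the parity of 8 terminates at degree 8.
Standard normalization (P_n(1) = 1): leading coefficient (2n)!/(2^n (n!)^2) = 20922789888000/(256*1625702400) = 6435/128, so a_8 = 6435/128. Work downward with a_k = (k+1)(k+2) a_{k+2} / ((k - 8)(k + 9)):
  a_6 = (7)(8)(6435/128) / ((6 - 8)(6 + 9)) = (45045/16)/(-30) = -3003/32
  a_4 = (5)(6)(-3003/32) / ((4 - 8)(4 + 9)) = (-45045/16)/(-52) = 3465/64
  a_2 = (3)(4)(3465/64) / ((2 - 8)(2 + 9)) = (10395/16)/(-66) = -315/32
  a_0 = (1)(2)(-315/32) / ((0 - 8)(0 + 9)) = (-315/16)/(-72) = 35/128
Hence P_8(x) = 6435 x^8/128 - 3003 x^6/32 + 3465 x^4/64 - 315 x^2/32 + 35/128.

P_8(x); series = 6435 x^8/128 - 3003 x^6/32 + 3465 x^4/64 - 315 x^2/32 + 35/128


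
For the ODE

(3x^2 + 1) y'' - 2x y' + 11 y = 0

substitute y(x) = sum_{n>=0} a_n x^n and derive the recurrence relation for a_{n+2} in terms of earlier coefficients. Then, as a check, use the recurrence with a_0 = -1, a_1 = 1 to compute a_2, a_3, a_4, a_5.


Substitute y = sum_n a_n x^n.
(1 + 3 x^2) y'' contributes (n+2)(n+1) a_{n+2} + 3 n(n-1) a_n at x^n.
-2 x y'(x) contributes -2 n a_n at x^n.
11 y(x) contributes 11 a_n at x^n.
Matching x^n: (n+2)(n+1) a_{n+2} + (3 n(n-1) - 2 n + 11) a_n = 0.
Thus a_{n+2} = (-3 n(n-1) + 2 n - 11) / ((n+1)(n+2)) * a_n.

Check with a_0 = -1, a_1 = 1 (apply the recurrence for n = 0, 1, 2, 3): a_0 = -1, a_1 = 1, a_2 = 11/2, a_3 = -3/2, a_4 = -143/24, a_5 = 69/40.

a_(n+2) = (-3 n(n-1) + 2 n - 11) / ((n+1)(n+2)) * a_n; check: a_0 = -1, a_1 = 1, a_2 = 11/2, a_3 = -3/2, a_4 = -143/24, a_5 = 69/40


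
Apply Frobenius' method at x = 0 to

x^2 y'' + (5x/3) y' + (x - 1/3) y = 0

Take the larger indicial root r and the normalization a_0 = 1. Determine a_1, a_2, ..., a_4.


Write in Frobenius form y'' + (p(x)/x) y' + (q(x)/x^2) y = 0:
  p(x) = 5/3,  q(x) = x - 1/3.
Indicial equation: r(r-1) + (5/3) r + (-1/3) = 0 -> roots r_1 = 1/3, r_2 = -1.
Take r = r_1 = 1/3. Let y(x) = x^r sum_{n>=0} a_n x^n with a_0 = 1.
Substitute y = x^r sum a_n x^n and match x^{r+n}. The recurrence is
  D(n) a_n + 1 a_{n-1} = 0,  where D(n) = (r+n)(r+n-1) + (5/3)(r+n) + (-1/3).
  a_n = -1 / D(n) * a_{n-1}.
Since the indicial polynomial factors as (r - r_1)(r - r_2), D(n) = (r_1 + n - r_1)(r_1 + n - r_2) = n(n + 4/3).
Evaluating step by step (a_0 = 1):
  n = 1: D(1) = 1(1 + 4/3) = 7/3; numerator = -1(1) = -1; a_1 = (-1)/(7/3) = -3/7
  n = 2: D(2) = 2(2 + 4/3) = 20/3; numerator = -1(-3/7) = 3/7; a_2 = (3/7)/(20/3) = 9/140
  n = 3: D(3) = 3(3 + 4/3) = 13; numerator = -1(9/140) = -9/140; a_3 = (-9/140)/(13) = -9/1820
  n = 4: D(4) = 4(4 + 4/3) = 64/3; numerator = -1(-9/1820) = 9/1820; a_4 = (9/1820)/(64/3) = 27/116480

r = 1/3; a_0 = 1; a_1 = -3/7; a_2 = 9/140; a_3 = -9/1820; a_4 = 27/116480


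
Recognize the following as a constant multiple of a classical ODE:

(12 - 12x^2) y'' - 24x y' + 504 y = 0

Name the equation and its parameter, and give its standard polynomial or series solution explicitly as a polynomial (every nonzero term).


All three coefficients share the factor 12; dividing through by 12 gives  (1 - x^2) y'' - 2x y' + 42 y = 0.
This matches the Legendre equation (1 - x^2) y'' - 2x y' + n(n+1) y = 0 (note the -2x y' term) with n(n+1) = 42, so n = 6; the polynomial solution is P_6(x).
With y = sum_k a_k x^k, matching x^k gives (k+2)(k+1) a_{k+2} = [k(k+1) - n(n+1)] a_k = (k - 6)(k + 7) a_k. The right side vanishes at k = 6, so the series with the parity of 6 terminates at degree 6.
Standard normalization (P_n(1) = 1): leading coefficient (2n)!/(2^n (n!)^2) = 479001600/(64*518400) = 231/16, so a_6 = 231/16. Work downward with a_k = (k+1)(k+2) a_{k+2} / ((k - 6)(k + 7)):
  a_4 = (5)(6)(231/16) / ((4 - 6)(4 + 7)) = (3465/8)/(-22) = -315/16
  a_2 = (3)(4)(-315/16) / ((2 - 6)(2 + 7)) = (-945/4)/(-36) = 105/16
  a_0 = (1)(2)(105/16) / ((0 - 6)(0 + 7)) = (105/8)/(-42) = -5/16
Hence P_6(x) = 231 x^6/16 - 315 x^4/16 + 105 x^2/16 - 5/16.

P_6(x); series = 231 x^6/16 - 315 x^4/16 + 105 x^2/16 - 5/16


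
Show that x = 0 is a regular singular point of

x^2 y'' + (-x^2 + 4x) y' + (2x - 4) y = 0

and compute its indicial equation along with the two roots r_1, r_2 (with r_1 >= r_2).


Divide by x^2 to reach normal form y'' + P_1(x) y' + P_2(x) y = 0 with P_1(x) = -1 + 4/x and P_2(x) = 2/x - 4/x^2.
x = 0 is a singular point because the y'-coefficient -1 + 4/x has a pole at x = 0 and the y-coefficient 2/x - 4/x^2 has a pole at x = 0.
It is a regular singular point because x P_1(x) = p(x) = 4 - x and x^2 P_2(x) = q(x) = 2x - 4 are polynomials, hence analytic at x = 0.
p(0) = 4,  q(0) = -4.
Indicial equation: r(r-1) + p(0) r + q(0) = 0, i.e. r^2 + (p(0) - 1) r + q(0) = 0, i.e. r^2 + 3 r - 4 = 0.
Discriminant: (3)^2 - 4(-4) = 25, so r = (-3 ± 5)/2.
Solving: r_1 = 1, r_2 = -4.

indicial: r^2 + 3 r - 4 = 0; roots r_1 = 1, r_2 = -4


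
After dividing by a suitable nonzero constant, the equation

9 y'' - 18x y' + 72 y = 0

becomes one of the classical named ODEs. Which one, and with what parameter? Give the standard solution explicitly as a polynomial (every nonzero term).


All three coefficients share the factor 9; dividing through by 9 gives  y'' - 2x y' + 8 y = 0.
This matches the Hermite equation y'' - 2x y' + 2n y = 0 with 2n = 8, so n = 4; the polynomial solution is H_4(x).
With y = sum_k a_k x^k, matching x^k gives (k+2)(k+1) a_{k+2} = 2(k - n) a_k = 2(k - 4) a_k. The right side vanishes at k = 4, so the series with the parity of 4 terminates at degree 4.
Standard normalization: leading coefficient of H_n is 2^n, so a_4 = 2^4 = 16. Work downward with a_k = (k+1)(k+2) a_{k+2} / (2(k - n)):
  a_2 = (3)(4)(16) / (2(2 - 4)) = 192/(-4) = -48
  a_0 = (1)(2)(-48) / (2(0 - 4)) = -96/(-8) = 12
Hence H_4(x) = 16 x^4 - 48 x^2 + 12.

H_4(x); series = 16 x^4 - 48 x^2 + 12


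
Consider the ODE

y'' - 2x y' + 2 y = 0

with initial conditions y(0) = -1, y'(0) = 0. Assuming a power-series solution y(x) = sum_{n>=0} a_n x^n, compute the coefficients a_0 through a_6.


Ansatz: y(x) = sum_{n>=0} a_n x^n, so y'(x) = sum_{n>=1} n a_n x^(n-1) and y''(x) = sum_{n>=2} n(n-1) a_n x^(n-2).
Substitute into P(x) y'' + Q(x) y' + R(x) y = 0 with P(x) = 1, Q(x) = -2x, R(x) = 2, and match powers of x.
Initial conditions: a_0 = -1, a_1 = 0.
Setting the coefficient of each power of x to zero and solving order by order (substituting the coefficients already found):
  x^0: 2 a_2 + 2 a_0 = 0  ->  2 a_2 = -2 a_0 = 2  ->  a_2 = 1
  x^1: 6 a_3 = 0  ->  a_3 = 0
  x^2: 12 a_4 - 2 a_2 = 0  ->  12 a_4 = 2 a_2 = 2  ->  a_4 = 1/6
  x^3: 20 a_5 - 4 a_3 = 0  ->  20 a_5 = 4 a_3 = 0  ->  a_5 = 0
  x^4: 30 a_6 - 6 a_4 = 0  ->  30 a_6 = 6 a_4 = 1  ->  a_6 = 1/30
Truncated series: y(x) = -1 + x^2 + (1/6) x^4 + (1/30) x^6 + O(x^7).

a_0 = -1; a_1 = 0; a_2 = 1; a_3 = 0; a_4 = 1/6; a_5 = 0; a_6 = 1/30


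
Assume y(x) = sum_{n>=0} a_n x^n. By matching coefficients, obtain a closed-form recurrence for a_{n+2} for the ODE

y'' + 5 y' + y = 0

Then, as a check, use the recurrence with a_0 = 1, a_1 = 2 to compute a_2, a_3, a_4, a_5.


Substitute y = sum_n a_n x^n.
y''(x) has coefficient (n+2)(n+1) a_{n+2} at x^n;
5 y'(x) has coefficient 5 (n+1) a_{n+1} at x^n;
y(x) has coefficient 1 a_n at x^n.
Matching x^n: (n+2)(n+1) a_{n+2} + 5 (n+1) a_{n+1} + 1 a_n = 0.
Thus a_{n+2} = [-5 (n+1) a_{n+1} - 1 a_n] / ((n+1)(n+2)).

Check with a_0 = 1, a_1 = 2 (apply the recurrence for n = 0, 1, 2, 3): a_0 = 1, a_1 = 2, a_2 = -11/2, a_3 = 53/6, a_4 = -127/12, a_5 = 1217/120.

a_(n+2) = [-5 (n+1) a_(n+1) - 1 a_n] / ((n+1)(n+2)); check: a_0 = 1, a_1 = 2, a_2 = -11/2, a_3 = 53/6, a_4 = -127/12, a_5 = 1217/120


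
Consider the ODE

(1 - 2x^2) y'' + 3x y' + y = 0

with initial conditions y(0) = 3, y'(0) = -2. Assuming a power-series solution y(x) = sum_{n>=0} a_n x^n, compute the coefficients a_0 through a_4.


Ansatz: y(x) = sum_{n>=0} a_n x^n, so y'(x) = sum_{n>=1} n a_n x^(n-1) and y''(x) = sum_{n>=2} n(n-1) a_n x^(n-2).
Substitute into P(x) y'' + Q(x) y' + R(x) y = 0 with P(x) = 1 - 2x^2, Q(x) = 3x, R(x) = 1, and match powers of x.
Initial conditions: a_0 = 3, a_1 = -2.
Setting the coefficient of each power of x to zero and solving order by order (substituting the coefficients already found):
  x^0: 2 a_2 + a_0 = 0  ->  2 a_2 = -a_0 = -3  ->  a_2 = -3/2
  x^1: 6 a_3 + 4 a_1 = 0  ->  6 a_3 = -4 a_1 = 8  ->  a_3 = 4/3
  x^2: 12 a_4 + 3 a_2 = 0  ->  12 a_4 = -3 a_2 = 9/2  ->  a_4 = 3/8
Truncated series: y(x) = 3 - 2 x - (3/2) x^2 + (4/3) x^3 + (3/8) x^4 + O(x^5).

a_0 = 3; a_1 = -2; a_2 = -3/2; a_3 = 4/3; a_4 = 3/8


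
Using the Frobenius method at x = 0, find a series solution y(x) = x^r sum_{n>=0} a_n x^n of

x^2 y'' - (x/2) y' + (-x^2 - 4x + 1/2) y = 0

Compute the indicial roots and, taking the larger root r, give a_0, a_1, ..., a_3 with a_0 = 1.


Write in Frobenius form y'' + (p(x)/x) y' + (q(x)/x^2) y = 0:
  p(x) = -1/2,  q(x) = -x^2 - 4x + 1/2.
Indicial equation: r(r-1) + (-1/2) r + (1/2) = 0 -> roots r_1 = 1, r_2 = 1/2.
Take r = r_1 = 1. Let y(x) = x^r sum_{n>=0} a_n x^n with a_0 = 1.
Substitute y = x^r sum a_n x^n and match x^{r+n}. The recurrence is
  D(n) a_n - 4 a_{n-1} - 1 a_{n-2} = 0,  where D(n) = (r+n)(r+n-1) + (-1/2)(r+n) + (1/2).
  a_n = [4 a_{n-1} + 1 a_{n-2}] / D(n).
Since the indicial polynomial factors as (r - r_1)(r - r_2), D(n) = (r_1 + n - r_1)(r_1 + n - r_2) = n(n + 1/2).
Evaluating step by step (a_0 = 1):
  n = 1: D(1) = 1(1 + 1/2) = 3/2; numerator = 4(1) = 4; a_1 = (4)/(3/2) = 8/3
  n = 2: D(2) = 2(2 + 1/2) = 5; numerator = 4(8/3) + 1(1) = 35/3; a_2 = (35/3)/(5) = 7/3
  n = 3: D(3) = 3(3 + 1/2) = 21/2; numerator = 4(7/3) + 1(8/3) = 12; a_3 = (12)/(21/2) = 8/7

r = 1; a_0 = 1; a_1 = 8/3; a_2 = 7/3; a_3 = 8/7


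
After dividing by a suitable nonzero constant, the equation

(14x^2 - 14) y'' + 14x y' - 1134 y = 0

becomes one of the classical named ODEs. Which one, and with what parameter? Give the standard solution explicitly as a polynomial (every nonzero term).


All three coefficients share the factor -14; dividing through by -14 gives  (1 - x^2) y'' - x y' + 81 y = 0.
This matches the Chebyshev equation (1 - x^2) y'' - x y' + n^2 y = 0 (note the -x y' term, not -2x y') with n^2 = 81, so n = 9; the polynomial solution is T_9(x).
With y = sum_k a_k x^k, matching x^k gives (k+2)(k+1) a_{k+2} = (k^2 - n^2) a_k = (k - 9)(k + 9) a_k. The right side vanishes at k = 9, so the series with the parity of 9 terminates at degree 9.
Standard normalization: leading coefficient of T_n is 2^(n-1), so a_9 = 2^8 = 256. Work downward with a_k = (k+1)(k+2) a_{k+2} / ((k - 9)(k + 9)):
  a_7 = (8)(9)(256) / ((7 - 9)(7 + 9)) = 18432/(-32) = -576
  a_5 = (6)(7)(-576) / ((5 - 9)(5 + 9)) = -24192/(-56) = 432
  a_3 = (4)(5)(432) / ((3 - 9)(3 + 9)) = 8640/(-72) = -120
  a_1 = (2)(3)(-120) / ((1 - 9)(1 + 9)) = -720/(-80) = 9
Hence T_9(x) = 256 x^9 - 576 x^7 + 432 x^5 - 120 x^3 + 9 x.

T_9(x); series = 256 x^9 - 576 x^7 + 432 x^5 - 120 x^3 + 9 x


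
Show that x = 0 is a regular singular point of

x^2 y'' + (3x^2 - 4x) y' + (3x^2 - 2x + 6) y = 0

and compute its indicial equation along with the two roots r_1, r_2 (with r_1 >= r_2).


Divide by x^2 to reach normal form y'' + P_1(x) y' + P_2(x) y = 0 with P_1(x) = 3 - 4/x and P_2(x) = 3 - 2/x + 6/x^2.
x = 0 is a singular point because the y'-coefficient 3 - 4/x has a pole at x = 0 and the y-coefficient 3 - 2/x + 6/x^2 has a pole at x = 0.
It is a regular singular point because x P_1(x) = p(x) = 3x - 4 and x^2 P_2(x) = q(x) = 3x^2 - 2x + 6 are polynomials, hence analytic at x = 0.
p(0) = -4,  q(0) = 6.
Indicial equation: r(r-1) + p(0) r + q(0) = 0, i.e. r^2 + (p(0) - 1) r + q(0) = 0, i.e. r^2 - 5 r + 6 = 0.
Discriminant: (-5)^2 - 4(6) = 1, so r = (5 ± 1)/2.
Solving: r_1 = 3, r_2 = 2.

indicial: r^2 - 5 r + 6 = 0; roots r_1 = 3, r_2 = 2


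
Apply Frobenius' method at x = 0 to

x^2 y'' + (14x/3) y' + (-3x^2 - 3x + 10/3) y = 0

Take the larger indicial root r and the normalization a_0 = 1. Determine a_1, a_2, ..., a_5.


Write in Frobenius form y'' + (p(x)/x) y' + (q(x)/x^2) y = 0:
  p(x) = 14/3,  q(x) = -3x^2 - 3x + 10/3.
Indicial equation: r(r-1) + (14/3) r + (10/3) = 0 -> roots r_1 = -5/3, r_2 = -2.
Take r = r_1 = -5/3. Let y(x) = x^r sum_{n>=0} a_n x^n with a_0 = 1.
Substitute y = x^r sum a_n x^n and match x^{r+n}. The recurrence is
  D(n) a_n - 3 a_{n-1} - 3 a_{n-2} = 0,  where D(n) = (r+n)(r+n-1) + (14/3)(r+n) + (10/3).
  a_n = [3 a_{n-1} + 3 a_{n-2}] / D(n).
Since the indicial polynomial factors as (r - r_1)(r - r_2), D(n) = (r_1 + n - r_1)(r_1 + n - r_2) = n(n + 1/3).
Evaluating step by step (a_0 = 1):
  n = 1: D(1) = 1(1 + 1/3) = 4/3; numerator = 3(1) = 3; a_1 = (3)/(4/3) = 9/4
  n = 2: D(2) = 2(2 + 1/3) = 14/3; numerator = 3(9/4) + 3(1) = 39/4; a_2 = (39/4)/(14/3) = 117/56
  n = 3: D(3) = 3(3 + 1/3) = 10; numerator = 3(117/56) + 3(9/4) = 729/56; a_3 = (729/56)/(10) = 729/560
  n = 4: D(4) = 4(4 + 1/3) = 52/3; numerator = 3(729/560) + 3(117/56) = 5697/560; a_4 = (5697/560)/(52/3) = 17091/29120
  n = 5: D(5) = 5(5 + 1/3) = 80/3; numerator = 3(17091/29120) + 3(729/560) = 23571/4160; a_5 = (23571/4160)/(80/3) = 70713/332800

r = -5/3; a_0 = 1; a_1 = 9/4; a_2 = 117/56; a_3 = 729/560; a_4 = 17091/29120; a_5 = 70713/332800


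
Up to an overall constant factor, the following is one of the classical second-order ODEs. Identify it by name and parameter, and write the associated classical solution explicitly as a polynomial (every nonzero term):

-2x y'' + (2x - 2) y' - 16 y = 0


All three coefficients share the factor -2; dividing through by -2 gives  x y'' + (1 - x) y' + 8 y = 0.
This matches the Laguerre equation x y'' + (1 - x) y' + n y = 0 with n = 8; the polynomial solution is L_8(x).
With y = sum_k a_k x^k, matching x^k gives (k+1)k a_{k+1} + (k+1) a_{k+1} - k a_k + n a_k = 0, i.e. (k+1)^2 a_{k+1} = (k - n) a_k = (k - 8) a_k. The right side vanishes at k = 8, so the series terminates at degree 8.
Standard normalization L_n(0) = 1 gives a_0 = 1. Work upward with a_{k+1} = (k - 8) a_k / (k+1)^2:
  a_1 = (0 - 8)(1) / 1^2 = -8/1 = -8
  a_2 = (1 - 8)(-8) / 2^2 = 56/4 = 14
  a_3 = (2 - 8)(14) / 3^2 = -84/9 = -28/3
  a_4 = (3 - 8)(-28/3) / 4^2 = (140/3)/16 = 35/12
  a_5 = (4 - 8)(35/12) / 5^2 = (-35/3)/25 = -7/15
  a_6 = (5 - 8)(-7/15) / 6^2 = (7/5)/36 = 7/180
  a_7 = (6 - 8)(7/180) / 7^2 = (-7/90)/49 = -1/630
  a_8 = (7 - 8)(-1/630) / 8^2 = (1/630)/64 = 1/40320
Hence L_8(x) = x^8/40320 - x^7/630 + 7 x^6/180 - 7 x^5/15 + 35 x^4/12 - 28 x^3/3 + 14 x^2 - 8 x + 1.

L_8(x); series = x^8/40320 - x^7/630 + 7 x^6/180 - 7 x^5/15 + 35 x^4/12 - 28 x^3/3 + 14 x^2 - 8 x + 1


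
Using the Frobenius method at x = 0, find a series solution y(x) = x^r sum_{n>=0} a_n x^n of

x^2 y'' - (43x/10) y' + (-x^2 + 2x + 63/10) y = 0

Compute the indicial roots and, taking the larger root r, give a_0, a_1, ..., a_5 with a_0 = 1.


Write in Frobenius form y'' + (p(x)/x) y' + (q(x)/x^2) y = 0:
  p(x) = -43/10,  q(x) = -x^2 + 2x + 63/10.
Indicial equation: r(r-1) + (-43/10) r + (63/10) = 0 -> roots r_1 = 7/2, r_2 = 9/5.
Take r = r_1 = 7/2. Let y(x) = x^r sum_{n>=0} a_n x^n with a_0 = 1.
Substitute y = x^r sum a_n x^n and match x^{r+n}. The recurrence is
  D(n) a_n + 2 a_{n-1} - 1 a_{n-2} = 0,  where D(n) = (r+n)(r+n-1) + (-43/10)(r+n) + (63/10).
  a_n = [-2 a_{n-1} + 1 a_{n-2}] / D(n).
Since the indicial polynomial factors as (r - r_1)(r - r_2), D(n) = (r_1 + n - r_1)(r_1 + n - r_2) = n(n + 17/10).
Evaluating step by step (a_0 = 1):
  n = 1: D(1) = 1(1 + 17/10) = 27/10; numerator = -2(1) = -2; a_1 = (-2)/(27/10) = -20/27
  n = 2: D(2) = 2(2 + 17/10) = 37/5; numerator = -2(-20/27) + 1(1) = 67/27; a_2 = (67/27)/(37/5) = 335/999
  n = 3: D(3) = 3(3 + 17/10) = 141/10; numerator = -2(335/999) + 1(-20/27) = -470/333; a_3 = (-470/333)/(141/10) = -100/999
  n = 4: D(4) = 4(4 + 17/10) = 114/5; numerator = -2(-100/999) + 1(335/999) = 535/999; a_4 = (535/999)/(114/5) = 2675/113886
  n = 5: D(5) = 5(5 + 17/10) = 67/2; numerator = -2(2675/113886) + 1(-100/999) = -8375/56943; a_5 = (-8375/56943)/(67/2) = -250/56943

r = 7/2; a_0 = 1; a_1 = -20/27; a_2 = 335/999; a_3 = -100/999; a_4 = 2675/113886; a_5 = -250/56943


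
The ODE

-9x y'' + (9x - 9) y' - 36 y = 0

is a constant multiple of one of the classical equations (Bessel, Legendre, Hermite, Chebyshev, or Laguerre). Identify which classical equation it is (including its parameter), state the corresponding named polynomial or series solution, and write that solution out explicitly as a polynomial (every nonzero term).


All three coefficients share the factor -9; dividing through by -9 gives  x y'' + (1 - x) y' + 4 y = 0.
This matches the Laguerre equation x y'' + (1 - x) y' + n y = 0 with n = 4; the polynomial solution is L_4(x).
With y = sum_k a_k x^k, matching x^k gives (k+1)k a_{k+1} + (k+1) a_{k+1} - k a_k + n a_k = 0, i.e. (k+1)^2 a_{k+1} = (k - n) a_k = (k - 4) a_k. The right side vanishes at k = 4, so the series terminates at degree 4.
Standard normalization L_n(0) = 1 gives a_0 = 1. Work upward with a_{k+1} = (k - 4) a_k / (k+1)^2:
  a_1 = (0 - 4)(1) / 1^2 = -4/1 = -4
  a_2 = (1 - 4)(-4) / 2^2 = 12/4 = 3
  a_3 = (2 - 4)(3) / 3^2 = -6/9 = -2/3
  a_4 = (3 - 4)(-2/3) / 4^2 = (2/3)/16 = 1/24
Hence L_4(x) = x^4/24 - 2 x^3/3 + 3 x^2 - 4 x + 1.

L_4(x); series = x^4/24 - 2 x^3/3 + 3 x^2 - 4 x + 1


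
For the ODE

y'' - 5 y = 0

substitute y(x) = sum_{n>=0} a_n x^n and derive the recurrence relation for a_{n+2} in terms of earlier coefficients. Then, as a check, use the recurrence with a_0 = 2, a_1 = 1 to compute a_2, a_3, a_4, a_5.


Substitute y = sum_n a_n x^n into y'' + (const) y = 0.
y''(x) = sum_{n>=0} (n+2)(n+1) a_{n+2} x^n.
The ODE becomes sum_n [(n+2)(n+1) a_{n+2} - 5 a_n] x^n = 0.
Setting each coefficient to zero gives the recurrence:
  (n+2)(n+1) a_{n+2} - 5 a_n = 0,
  a_{n+2} = 5 / ((n+1)(n+2)) a_n.

Check with a_0 = 2, a_1 = 1 (apply the recurrence for n = 0, 1, 2, 3): a_0 = 2, a_1 = 1, a_2 = 5, a_3 = 5/6, a_4 = 25/12, a_5 = 5/24.

a_{n+2} = 5/((n+1)(n+2)) * a_n; check: a_0 = 2, a_1 = 1, a_2 = 5, a_3 = 5/6, a_4 = 25/12, a_5 = 5/24


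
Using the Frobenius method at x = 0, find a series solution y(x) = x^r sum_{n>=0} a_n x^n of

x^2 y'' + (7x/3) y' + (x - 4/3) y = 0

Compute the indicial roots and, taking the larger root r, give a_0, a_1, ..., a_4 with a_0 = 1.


Write in Frobenius form y'' + (p(x)/x) y' + (q(x)/x^2) y = 0:
  p(x) = 7/3,  q(x) = x - 4/3.
Indicial equation: r(r-1) + (7/3) r + (-4/3) = 0 -> roots r_1 = 2/3, r_2 = -2.
Take r = r_1 = 2/3. Let y(x) = x^r sum_{n>=0} a_n x^n with a_0 = 1.
Substitute y = x^r sum a_n x^n and match x^{r+n}. The recurrence is
  D(n) a_n + 1 a_{n-1} = 0,  where D(n) = (r+n)(r+n-1) + (7/3)(r+n) + (-4/3).
  a_n = -1 / D(n) * a_{n-1}.
Since the indicial polynomial factors as (r - r_1)(r - r_2), D(n) = (r_1 + n - r_1)(r_1 + n - r_2) = n(n + 8/3).
Evaluating step by step (a_0 = 1):
  n = 1: D(1) = 1(1 + 8/3) = 11/3; numerator = -1(1) = -1; a_1 = (-1)/(11/3) = -3/11
  n = 2: D(2) = 2(2 + 8/3) = 28/3; numerator = -1(-3/11) = 3/11; a_2 = (3/11)/(28/3) = 9/308
  n = 3: D(3) = 3(3 + 8/3) = 17; numerator = -1(9/308) = -9/308; a_3 = (-9/308)/(17) = -9/5236
  n = 4: D(4) = 4(4 + 8/3) = 80/3; numerator = -1(-9/5236) = 9/5236; a_4 = (9/5236)/(80/3) = 27/418880

r = 2/3; a_0 = 1; a_1 = -3/11; a_2 = 9/308; a_3 = -9/5236; a_4 = 27/418880


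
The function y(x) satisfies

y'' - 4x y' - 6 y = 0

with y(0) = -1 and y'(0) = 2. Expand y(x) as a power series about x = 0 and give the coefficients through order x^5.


Ansatz: y(x) = sum_{n>=0} a_n x^n, so y'(x) = sum_{n>=1} n a_n x^(n-1) and y''(x) = sum_{n>=2} n(n-1) a_n x^(n-2).
Substitute into P(x) y'' + Q(x) y' + R(x) y = 0 with P(x) = 1, Q(x) = -4x, R(x) = -6, and match powers of x.
Initial conditions: a_0 = -1, a_1 = 2.
Setting the coefficient of each power of x to zero and solving order by order (substituting the coefficients already found):
  x^0: 2 a_2 - 6 a_0 = 0  ->  2 a_2 = 6 a_0 = -6  ->  a_2 = -3
  x^1: 6 a_3 - 10 a_1 = 0  ->  6 a_3 = 10 a_1 = 20  ->  a_3 = 10/3
  x^2: 12 a_4 - 14 a_2 = 0  ->  12 a_4 = 14 a_2 = -42  ->  a_4 = -7/2
  x^3: 20 a_5 - 18 a_3 = 0  ->  20 a_5 = 18 a_3 = 60  ->  a_5 = 3
Truncated series: y(x) = -1 + 2 x - 3 x^2 + (10/3) x^3 - (7/2) x^4 + 3 x^5 + O(x^6).

a_0 = -1; a_1 = 2; a_2 = -3; a_3 = 10/3; a_4 = -7/2; a_5 = 3


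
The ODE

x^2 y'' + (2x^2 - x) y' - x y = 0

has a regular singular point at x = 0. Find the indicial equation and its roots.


Divide by x^2 to reach normal form y'' + P_1(x) y' + P_2(x) y = 0 with P_1(x) = 2 - 1/x and P_2(x) = -1/x.
x = 0 is a singular point because the y'-coefficient 2 - 1/x has a pole at x = 0 and the y-coefficient -1/x has a pole at x = 0.
It is a regular singular point because x P_1(x) = p(x) = 2x - 1 and x^2 P_2(x) = q(x) = -x are polynomials, hence analytic at x = 0.
p(0) = -1,  q(0) = 0.
Indicial equation: r(r-1) + p(0) r + q(0) = 0, i.e. r^2 + (p(0) - 1) r + q(0) = 0, i.e. r^2 - 2 r = 0.
Discriminant: (-2)^2 - 4(0) = 4, so r = (2 ± 2)/2.
Solving: r_1 = 2, r_2 = 0.

indicial: r^2 - 2 r = 0; roots r_1 = 2, r_2 = 0


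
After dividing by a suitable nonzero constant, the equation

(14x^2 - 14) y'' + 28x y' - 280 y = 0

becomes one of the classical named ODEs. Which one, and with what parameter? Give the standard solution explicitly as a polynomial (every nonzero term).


All three coefficients share the factor -14; dividing through by -14 gives  (1 - x^2) y'' - 2x y' + 20 y = 0.
This matches the Legendre equation (1 - x^2) y'' - 2x y' + n(n+1) y = 0 (note the -2x y' term) with n(n+1) = 20, so n = 4; the polynomial solution is P_4(x).
With y = sum_k a_k x^k, matching x^k gives (k+2)(k+1) a_{k+2} = [k(k+1) - n(n+1)] a_k = (k - 4)(k + 5) a_k. The right side vanishes at k = 4, so the series with the parity of 4 terminates at degree 4.
Standard normalization (P_n(1) = 1): leading coefficient (2n)!/(2^n (n!)^2) = 40320/(16*576) = 35/8, so a_4 = 35/8. Work downward with a_k = (k+1)(k+2) a_{k+2} / ((k - 4)(k + 5)):
  a_2 = (3)(4)(35/8) / ((2 - 4)(2 + 5)) = (105/2)/(-14) = -15/4
  a_0 = (1)(2)(-15/4) / ((0 - 4)(0 + 5)) = (-15/2)/(-20) = 3/8
Hence P_4(x) = 35 x^4/8 - 15 x^2/4 + 3/8.

P_4(x); series = 35 x^4/8 - 15 x^2/4 + 3/8


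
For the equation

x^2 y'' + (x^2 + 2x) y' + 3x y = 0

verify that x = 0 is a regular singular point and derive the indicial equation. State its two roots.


Divide by x^2 to reach normal form y'' + P_1(x) y' + P_2(x) y = 0 with P_1(x) = 1 + 2/x and P_2(x) = 3/x.
x = 0 is a singular point because the y'-coefficient 1 + 2/x has a pole at x = 0 and the y-coefficient 3/x has a pole at x = 0.
It is a regular singular point because x P_1(x) = p(x) = x + 2 and x^2 P_2(x) = q(x) = 3x are polynomials, hence analytic at x = 0.
p(0) = 2,  q(0) = 0.
Indicial equation: r(r-1) + p(0) r + q(0) = 0, i.e. r^2 + (p(0) - 1) r + q(0) = 0, i.e. r^2 + 1 r = 0.
Discriminant: (1)^2 - 4(0) = 1, so r = (-1 ± 1)/2.
Solving: r_1 = 0, r_2 = -1.

indicial: r^2 + 1 r = 0; roots r_1 = 0, r_2 = -1


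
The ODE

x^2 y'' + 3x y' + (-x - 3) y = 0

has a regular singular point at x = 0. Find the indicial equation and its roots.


Divide by x^2 to reach normal form y'' + P_1(x) y' + P_2(x) y = 0 with P_1(x) = 3/x and P_2(x) = -1/x - 3/x^2.
x = 0 is a singular point because the y'-coefficient 3/x has a pole at x = 0 and the y-coefficient -1/x - 3/x^2 has a pole at x = 0.
It is a regular singular point because x P_1(x) = p(x) = 3 and x^2 P_2(x) = q(x) = -x - 3 are polynomials, hence analytic at x = 0.
p(0) = 3,  q(0) = -3.
Indicial equation: r(r-1) + p(0) r + q(0) = 0, i.e. r^2 + (p(0) - 1) r + q(0) = 0, i.e. r^2 + 2 r - 3 = 0.
Discriminant: (2)^2 - 4(-3) = 16, so r = (-2 ± 4)/2.
Solving: r_1 = 1, r_2 = -3.

indicial: r^2 + 2 r - 3 = 0; roots r_1 = 1, r_2 = -3


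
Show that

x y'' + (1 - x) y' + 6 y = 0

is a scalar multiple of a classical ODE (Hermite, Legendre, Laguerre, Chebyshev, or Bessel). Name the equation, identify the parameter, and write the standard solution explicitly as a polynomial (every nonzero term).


The equation is already in a standard form:  x y'' + (1 - x) y' + 6 y = 0.
This matches the Laguerre equation x y'' + (1 - x) y' + n y = 0 with n = 6; the polynomial solution is L_6(x).
With y = sum_k a_k x^k, matching x^k gives (k+1)k a_{k+1} + (k+1) a_{k+1} - k a_k + n a_k = 0, i.e. (k+1)^2 a_{k+1} = (k - n) a_k = (k - 6) a_k. The right side vanishes at k = 6, so the series terminates at degree 6.
Standard normalization L_n(0) = 1 gives a_0 = 1. Work upward with a_{k+1} = (k - 6) a_k / (k+1)^2:
  a_1 = (0 - 6)(1) / 1^2 = -6/1 = -6
  a_2 = (1 - 6)(-6) / 2^2 = 30/4 = 15/2
  a_3 = (2 - 6)(15/2) / 3^2 = -30/9 = -10/3
  a_4 = (3 - 6)(-10/3) / 4^2 = 10/16 = 5/8
  a_5 = (4 - 6)(5/8) / 5^2 = (-5/4)/25 = -1/20
  a_6 = (5 - 6)(-1/20) / 6^2 = (1/20)/36 = 1/720
Hence L_6(x) = x^6/720 - x^5/20 + 5 x^4/8 - 10 x^3/3 + 15 x^2/2 - 6 x + 1.

L_6(x); series = x^6/720 - x^5/20 + 5 x^4/8 - 10 x^3/3 + 15 x^2/2 - 6 x + 1


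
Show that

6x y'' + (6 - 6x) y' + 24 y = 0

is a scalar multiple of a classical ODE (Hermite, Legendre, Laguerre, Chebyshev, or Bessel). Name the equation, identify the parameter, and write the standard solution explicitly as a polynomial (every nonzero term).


All three coefficients share the factor 6; dividing through by 6 gives  x y'' + (1 - x) y' + 4 y = 0.
This matches the Laguerre equation x y'' + (1 - x) y' + n y = 0 with n = 4; the polynomial solution is L_4(x).
With y = sum_k a_k x^k, matching x^k gives (k+1)k a_{k+1} + (k+1) a_{k+1} - k a_k + n a_k = 0, i.e. (k+1)^2 a_{k+1} = (k - n) a_k = (k - 4) a_k. The right side vanishes at k = 4, so the series terminates at degree 4.
Standard normalization L_n(0) = 1 gives a_0 = 1. Work upward with a_{k+1} = (k - 4) a_k / (k+1)^2:
  a_1 = (0 - 4)(1) / 1^2 = -4/1 = -4
  a_2 = (1 - 4)(-4) / 2^2 = 12/4 = 3
  a_3 = (2 - 4)(3) / 3^2 = -6/9 = -2/3
  a_4 = (3 - 4)(-2/3) / 4^2 = (2/3)/16 = 1/24
Hence L_4(x) = x^4/24 - 2 x^3/3 + 3 x^2 - 4 x + 1.

L_4(x); series = x^4/24 - 2 x^3/3 + 3 x^2 - 4 x + 1
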